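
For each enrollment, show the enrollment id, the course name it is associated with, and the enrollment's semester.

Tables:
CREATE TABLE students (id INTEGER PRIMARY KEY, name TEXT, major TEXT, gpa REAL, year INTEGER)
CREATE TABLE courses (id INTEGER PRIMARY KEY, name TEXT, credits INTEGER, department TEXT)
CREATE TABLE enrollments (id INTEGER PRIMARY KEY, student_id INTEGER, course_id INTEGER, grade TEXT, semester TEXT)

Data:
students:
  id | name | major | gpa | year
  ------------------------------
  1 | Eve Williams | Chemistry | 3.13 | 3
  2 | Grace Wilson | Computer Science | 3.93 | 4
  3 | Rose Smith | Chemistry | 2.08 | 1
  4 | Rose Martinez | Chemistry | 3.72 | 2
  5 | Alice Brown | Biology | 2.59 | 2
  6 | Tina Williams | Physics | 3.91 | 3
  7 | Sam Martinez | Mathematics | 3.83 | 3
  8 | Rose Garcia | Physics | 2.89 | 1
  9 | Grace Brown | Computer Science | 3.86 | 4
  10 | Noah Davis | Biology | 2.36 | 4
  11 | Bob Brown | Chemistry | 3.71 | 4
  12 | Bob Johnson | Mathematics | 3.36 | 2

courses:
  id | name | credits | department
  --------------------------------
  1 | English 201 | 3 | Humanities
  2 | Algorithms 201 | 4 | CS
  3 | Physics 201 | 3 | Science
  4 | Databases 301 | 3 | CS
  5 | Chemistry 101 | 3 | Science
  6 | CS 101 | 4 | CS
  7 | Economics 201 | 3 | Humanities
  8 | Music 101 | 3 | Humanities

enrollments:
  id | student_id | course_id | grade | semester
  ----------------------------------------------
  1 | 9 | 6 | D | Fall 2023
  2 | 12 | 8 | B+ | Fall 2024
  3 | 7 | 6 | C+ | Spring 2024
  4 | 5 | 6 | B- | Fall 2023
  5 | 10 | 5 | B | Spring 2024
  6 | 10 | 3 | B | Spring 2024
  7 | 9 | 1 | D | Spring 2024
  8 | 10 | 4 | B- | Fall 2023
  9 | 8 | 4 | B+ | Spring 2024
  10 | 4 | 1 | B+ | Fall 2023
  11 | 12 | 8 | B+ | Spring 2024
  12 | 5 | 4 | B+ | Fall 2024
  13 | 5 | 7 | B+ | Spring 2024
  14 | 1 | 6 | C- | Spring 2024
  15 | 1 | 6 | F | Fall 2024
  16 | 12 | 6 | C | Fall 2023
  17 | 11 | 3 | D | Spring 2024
SELECT c.id, p.name AS course, c.semester FROM enrollments c JOIN courses p ON c.course_id = p.id

Execution result:
id | course | semester
1 | CS 101 | Fall 2023
2 | Music 101 | Fall 2024
3 | CS 101 | Spring 2024
4 | CS 101 | Fall 2023
5 | Chemistry 101 | Spring 2024
6 | Physics 201 | Spring 2024
7 | English 201 | Spring 2024
8 | Databases 301 | Fall 2023
9 | Databases 301 | Spring 2024
10 | English 201 | Fall 2023
11 | Music 101 | Spring 2024
12 | Databases 301 | Fall 2024
13 | Economics 201 | Spring 2024
14 | CS 101 | Spring 2024
15 | CS 101 | Fall 2024
16 | CS 101 | Fall 2023
17 | Physics 201 | Spring 2024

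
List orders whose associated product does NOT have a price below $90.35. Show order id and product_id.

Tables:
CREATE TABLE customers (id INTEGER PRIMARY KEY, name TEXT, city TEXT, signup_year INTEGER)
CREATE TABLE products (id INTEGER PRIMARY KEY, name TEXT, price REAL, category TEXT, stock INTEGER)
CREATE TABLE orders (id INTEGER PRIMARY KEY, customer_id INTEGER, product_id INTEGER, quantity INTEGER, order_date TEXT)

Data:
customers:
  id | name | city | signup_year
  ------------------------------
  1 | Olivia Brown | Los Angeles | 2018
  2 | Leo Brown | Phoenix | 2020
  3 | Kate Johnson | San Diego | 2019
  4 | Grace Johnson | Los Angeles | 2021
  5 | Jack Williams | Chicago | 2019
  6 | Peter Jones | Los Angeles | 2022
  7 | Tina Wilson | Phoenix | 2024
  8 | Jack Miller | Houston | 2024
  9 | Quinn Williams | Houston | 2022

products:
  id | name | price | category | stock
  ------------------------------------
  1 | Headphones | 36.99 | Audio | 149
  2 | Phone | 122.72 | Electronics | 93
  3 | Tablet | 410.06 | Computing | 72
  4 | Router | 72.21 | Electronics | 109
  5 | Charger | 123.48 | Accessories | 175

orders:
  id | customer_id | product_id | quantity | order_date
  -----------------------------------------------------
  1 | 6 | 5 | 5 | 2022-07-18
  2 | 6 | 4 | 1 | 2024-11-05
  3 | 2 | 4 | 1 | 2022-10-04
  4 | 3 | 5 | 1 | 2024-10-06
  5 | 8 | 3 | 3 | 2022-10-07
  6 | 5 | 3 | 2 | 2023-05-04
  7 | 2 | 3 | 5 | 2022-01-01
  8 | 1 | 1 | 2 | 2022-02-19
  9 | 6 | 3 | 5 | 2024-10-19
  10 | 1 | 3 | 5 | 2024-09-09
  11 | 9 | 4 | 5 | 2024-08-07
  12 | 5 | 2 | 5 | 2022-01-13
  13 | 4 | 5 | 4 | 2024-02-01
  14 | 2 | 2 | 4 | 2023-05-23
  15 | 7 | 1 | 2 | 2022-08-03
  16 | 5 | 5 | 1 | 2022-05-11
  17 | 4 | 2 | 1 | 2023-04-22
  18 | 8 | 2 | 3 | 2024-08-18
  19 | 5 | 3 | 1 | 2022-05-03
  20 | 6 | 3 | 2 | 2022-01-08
SELECT id, product_id FROM orders WHERE product_id NOT IN (SELECT id FROM products WHERE price < 90.35)

Execution result:
id | product_id
1 | 5
4 | 5
5 | 3
6 | 3
7 | 3
9 | 3
10 | 3
12 | 2
13 | 5
14 | 2
16 | 5
17 | 2
18 | 2
19 | 3
20 | 3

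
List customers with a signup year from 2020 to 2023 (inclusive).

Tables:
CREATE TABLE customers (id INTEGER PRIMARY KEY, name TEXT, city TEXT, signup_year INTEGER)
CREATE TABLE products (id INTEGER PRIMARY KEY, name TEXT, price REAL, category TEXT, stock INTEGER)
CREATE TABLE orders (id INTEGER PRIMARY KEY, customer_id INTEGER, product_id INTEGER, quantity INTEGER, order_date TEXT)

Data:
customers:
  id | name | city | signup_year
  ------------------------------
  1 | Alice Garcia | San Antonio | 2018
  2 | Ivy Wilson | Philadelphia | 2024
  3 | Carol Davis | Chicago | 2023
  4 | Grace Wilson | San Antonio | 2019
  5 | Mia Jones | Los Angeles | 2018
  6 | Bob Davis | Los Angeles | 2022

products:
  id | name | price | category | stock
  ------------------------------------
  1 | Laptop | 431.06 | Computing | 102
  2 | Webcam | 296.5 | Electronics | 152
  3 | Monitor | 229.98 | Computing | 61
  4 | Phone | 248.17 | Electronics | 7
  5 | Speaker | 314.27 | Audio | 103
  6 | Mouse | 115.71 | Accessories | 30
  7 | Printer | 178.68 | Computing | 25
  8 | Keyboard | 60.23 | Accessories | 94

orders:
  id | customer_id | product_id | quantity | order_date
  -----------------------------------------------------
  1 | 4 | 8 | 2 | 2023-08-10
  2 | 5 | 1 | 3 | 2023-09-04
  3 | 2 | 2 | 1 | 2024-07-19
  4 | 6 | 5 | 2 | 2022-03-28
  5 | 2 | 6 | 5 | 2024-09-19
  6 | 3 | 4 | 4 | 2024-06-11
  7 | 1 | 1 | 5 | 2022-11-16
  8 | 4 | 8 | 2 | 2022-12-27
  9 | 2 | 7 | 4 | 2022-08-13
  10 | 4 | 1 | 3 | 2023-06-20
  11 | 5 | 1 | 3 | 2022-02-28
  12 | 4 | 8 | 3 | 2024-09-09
SELECT name, signup_year FROM customers WHERE signup_year BETWEEN 2020 AND 2023

Execution result:
name | signup_year
Carol Davis | 2023
Bob Davis | 2022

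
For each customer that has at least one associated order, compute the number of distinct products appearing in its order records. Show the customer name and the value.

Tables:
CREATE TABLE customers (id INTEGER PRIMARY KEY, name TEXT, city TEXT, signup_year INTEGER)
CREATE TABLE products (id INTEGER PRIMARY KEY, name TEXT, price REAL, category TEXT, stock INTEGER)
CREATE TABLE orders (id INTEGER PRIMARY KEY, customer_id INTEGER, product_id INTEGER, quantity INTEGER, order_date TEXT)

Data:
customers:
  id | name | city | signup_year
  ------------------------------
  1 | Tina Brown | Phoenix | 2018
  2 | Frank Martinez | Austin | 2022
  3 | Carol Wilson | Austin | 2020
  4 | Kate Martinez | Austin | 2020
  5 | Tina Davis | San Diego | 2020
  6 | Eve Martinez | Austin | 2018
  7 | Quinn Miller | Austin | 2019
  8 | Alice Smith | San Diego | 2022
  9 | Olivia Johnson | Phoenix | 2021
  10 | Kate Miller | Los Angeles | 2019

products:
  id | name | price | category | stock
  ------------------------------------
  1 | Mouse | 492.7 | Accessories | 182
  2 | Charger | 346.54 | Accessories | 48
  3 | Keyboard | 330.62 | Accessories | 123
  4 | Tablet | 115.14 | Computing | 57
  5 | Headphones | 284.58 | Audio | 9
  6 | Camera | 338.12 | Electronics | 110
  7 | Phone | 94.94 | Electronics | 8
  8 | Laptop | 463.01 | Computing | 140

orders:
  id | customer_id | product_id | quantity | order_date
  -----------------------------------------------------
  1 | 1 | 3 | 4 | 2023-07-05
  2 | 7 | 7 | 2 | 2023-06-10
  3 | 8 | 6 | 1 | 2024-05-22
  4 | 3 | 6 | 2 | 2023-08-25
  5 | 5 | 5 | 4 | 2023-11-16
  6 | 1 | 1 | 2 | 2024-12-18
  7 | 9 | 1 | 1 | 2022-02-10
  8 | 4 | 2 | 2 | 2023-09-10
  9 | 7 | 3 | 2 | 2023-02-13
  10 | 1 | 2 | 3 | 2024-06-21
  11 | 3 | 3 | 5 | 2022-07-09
SELECT p.name, COUNT(DISTINCT c.product_id) AS distinct_product_count FROM orders c JOIN customers p ON c.customer_id = p.id GROUP BY p.id, p.name

Execution result:
name | distinct_product_count
Tina Brown | 3
Carol Wilson | 2
Kate Martinez | 1
Tina Davis | 1
Quinn Miller | 2
Alice Smith | 1
Olivia Johnson | 1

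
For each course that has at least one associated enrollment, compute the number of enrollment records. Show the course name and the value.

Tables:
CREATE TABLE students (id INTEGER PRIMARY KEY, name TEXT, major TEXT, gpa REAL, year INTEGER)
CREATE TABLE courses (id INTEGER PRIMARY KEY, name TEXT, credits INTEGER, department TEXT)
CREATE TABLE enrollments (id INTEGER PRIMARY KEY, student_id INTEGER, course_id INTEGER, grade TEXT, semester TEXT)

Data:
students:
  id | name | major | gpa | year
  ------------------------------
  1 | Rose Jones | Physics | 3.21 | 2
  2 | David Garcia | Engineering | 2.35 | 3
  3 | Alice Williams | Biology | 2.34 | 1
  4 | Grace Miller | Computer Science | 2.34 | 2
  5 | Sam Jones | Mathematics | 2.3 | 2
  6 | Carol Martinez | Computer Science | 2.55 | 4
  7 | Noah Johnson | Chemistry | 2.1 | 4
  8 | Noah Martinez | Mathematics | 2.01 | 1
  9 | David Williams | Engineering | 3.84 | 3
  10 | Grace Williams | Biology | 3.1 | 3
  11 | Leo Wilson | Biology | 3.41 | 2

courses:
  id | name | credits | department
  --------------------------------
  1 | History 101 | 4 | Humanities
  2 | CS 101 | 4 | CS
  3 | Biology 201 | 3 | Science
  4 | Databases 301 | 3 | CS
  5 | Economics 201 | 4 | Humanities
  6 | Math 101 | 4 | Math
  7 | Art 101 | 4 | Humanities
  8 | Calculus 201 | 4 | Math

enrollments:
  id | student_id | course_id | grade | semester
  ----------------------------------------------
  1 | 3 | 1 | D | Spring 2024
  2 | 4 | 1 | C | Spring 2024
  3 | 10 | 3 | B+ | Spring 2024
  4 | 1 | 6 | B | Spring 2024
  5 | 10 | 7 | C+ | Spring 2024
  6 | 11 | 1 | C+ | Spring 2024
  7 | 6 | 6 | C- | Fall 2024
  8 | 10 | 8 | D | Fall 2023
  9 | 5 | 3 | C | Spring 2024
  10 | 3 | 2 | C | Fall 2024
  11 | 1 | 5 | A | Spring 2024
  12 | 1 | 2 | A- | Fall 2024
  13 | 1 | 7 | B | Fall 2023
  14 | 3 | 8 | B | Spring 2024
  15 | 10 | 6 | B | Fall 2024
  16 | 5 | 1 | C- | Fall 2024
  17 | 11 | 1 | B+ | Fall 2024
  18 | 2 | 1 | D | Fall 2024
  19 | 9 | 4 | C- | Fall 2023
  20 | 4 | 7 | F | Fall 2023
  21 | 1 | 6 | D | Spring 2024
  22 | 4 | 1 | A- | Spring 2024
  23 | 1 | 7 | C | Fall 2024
SELECT p.name, COUNT(*) AS n FROM enrollments c JOIN courses p ON c.course_id = p.id GROUP BY p.id, p.name

Execution result:
name | n
History 101 | 7
CS 101 | 2
Biology 201 | 2
Databases 301 | 1
Economics 201 | 1
Math 101 | 4
Art 101 | 4
Calculus 201 | 2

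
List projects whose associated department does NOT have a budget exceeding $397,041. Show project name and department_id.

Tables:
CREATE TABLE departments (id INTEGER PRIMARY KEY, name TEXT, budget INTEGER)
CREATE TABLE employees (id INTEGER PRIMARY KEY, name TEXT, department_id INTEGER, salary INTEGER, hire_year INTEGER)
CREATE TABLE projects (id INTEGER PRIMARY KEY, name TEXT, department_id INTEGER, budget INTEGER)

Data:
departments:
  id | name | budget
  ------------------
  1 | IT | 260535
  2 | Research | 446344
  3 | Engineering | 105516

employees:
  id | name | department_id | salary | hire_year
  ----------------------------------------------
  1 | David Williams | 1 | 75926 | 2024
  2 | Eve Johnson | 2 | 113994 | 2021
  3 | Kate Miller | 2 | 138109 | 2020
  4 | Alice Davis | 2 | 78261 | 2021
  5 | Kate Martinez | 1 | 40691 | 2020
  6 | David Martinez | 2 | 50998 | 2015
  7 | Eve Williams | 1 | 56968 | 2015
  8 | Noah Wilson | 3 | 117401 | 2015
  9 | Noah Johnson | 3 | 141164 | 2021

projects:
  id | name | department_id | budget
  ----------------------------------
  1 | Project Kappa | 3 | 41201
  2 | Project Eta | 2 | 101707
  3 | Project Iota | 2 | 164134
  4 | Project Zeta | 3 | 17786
SELECT name, department_id FROM projects WHERE department_id NOT IN (SELECT id FROM departments WHERE budget > 397041)

Execution result:
name | department_id
Project Kappa | 3
Project Zeta | 3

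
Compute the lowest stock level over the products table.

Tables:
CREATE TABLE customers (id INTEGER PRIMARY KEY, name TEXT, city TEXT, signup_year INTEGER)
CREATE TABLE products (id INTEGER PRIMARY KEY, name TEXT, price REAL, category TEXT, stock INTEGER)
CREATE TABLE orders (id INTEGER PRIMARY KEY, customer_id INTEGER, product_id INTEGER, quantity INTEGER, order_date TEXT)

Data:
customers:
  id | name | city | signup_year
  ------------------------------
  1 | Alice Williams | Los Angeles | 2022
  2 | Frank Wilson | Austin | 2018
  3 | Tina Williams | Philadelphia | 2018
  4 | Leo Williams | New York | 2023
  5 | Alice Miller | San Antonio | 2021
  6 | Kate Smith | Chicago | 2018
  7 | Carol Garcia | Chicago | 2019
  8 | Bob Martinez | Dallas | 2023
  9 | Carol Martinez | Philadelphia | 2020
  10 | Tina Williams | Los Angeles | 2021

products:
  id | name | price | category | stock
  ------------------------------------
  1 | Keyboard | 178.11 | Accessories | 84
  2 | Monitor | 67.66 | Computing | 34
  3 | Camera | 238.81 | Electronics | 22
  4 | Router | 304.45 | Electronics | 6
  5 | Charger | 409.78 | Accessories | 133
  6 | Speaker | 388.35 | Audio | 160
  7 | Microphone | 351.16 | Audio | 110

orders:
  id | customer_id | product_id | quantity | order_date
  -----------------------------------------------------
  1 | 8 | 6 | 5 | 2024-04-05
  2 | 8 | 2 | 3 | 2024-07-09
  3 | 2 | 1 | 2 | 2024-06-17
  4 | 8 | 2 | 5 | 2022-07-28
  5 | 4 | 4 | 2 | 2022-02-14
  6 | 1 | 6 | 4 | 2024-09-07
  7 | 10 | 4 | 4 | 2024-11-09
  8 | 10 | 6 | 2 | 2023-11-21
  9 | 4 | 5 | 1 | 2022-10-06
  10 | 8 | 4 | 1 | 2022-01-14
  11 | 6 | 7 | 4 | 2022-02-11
SELECT MIN(stock) FROM products

Execution result:
6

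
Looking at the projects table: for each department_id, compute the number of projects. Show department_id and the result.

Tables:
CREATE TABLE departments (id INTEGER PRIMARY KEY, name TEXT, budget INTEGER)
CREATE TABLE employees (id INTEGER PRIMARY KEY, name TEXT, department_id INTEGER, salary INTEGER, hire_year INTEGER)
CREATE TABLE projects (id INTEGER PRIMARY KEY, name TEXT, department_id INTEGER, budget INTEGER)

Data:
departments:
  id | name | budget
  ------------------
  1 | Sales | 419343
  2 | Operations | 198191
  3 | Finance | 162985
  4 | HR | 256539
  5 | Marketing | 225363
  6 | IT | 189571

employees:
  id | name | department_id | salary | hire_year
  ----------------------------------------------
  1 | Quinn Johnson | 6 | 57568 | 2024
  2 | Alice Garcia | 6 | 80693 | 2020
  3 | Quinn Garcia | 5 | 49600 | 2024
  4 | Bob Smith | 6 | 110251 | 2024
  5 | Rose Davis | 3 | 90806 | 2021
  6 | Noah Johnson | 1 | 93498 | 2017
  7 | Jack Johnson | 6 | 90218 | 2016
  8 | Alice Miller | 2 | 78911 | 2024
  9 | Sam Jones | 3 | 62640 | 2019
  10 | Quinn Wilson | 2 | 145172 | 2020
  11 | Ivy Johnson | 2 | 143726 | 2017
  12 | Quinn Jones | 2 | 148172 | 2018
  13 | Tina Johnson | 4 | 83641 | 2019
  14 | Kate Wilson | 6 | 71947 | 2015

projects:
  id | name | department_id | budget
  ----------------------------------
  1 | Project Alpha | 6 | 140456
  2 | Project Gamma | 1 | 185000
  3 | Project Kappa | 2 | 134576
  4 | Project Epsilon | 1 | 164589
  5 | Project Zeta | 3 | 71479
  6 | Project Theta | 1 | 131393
SELECT department_id, COUNT(*) AS n FROM projects GROUP BY department_id

Execution result:
department_id | n
1 | 3
2 | 1
3 | 1
6 | 1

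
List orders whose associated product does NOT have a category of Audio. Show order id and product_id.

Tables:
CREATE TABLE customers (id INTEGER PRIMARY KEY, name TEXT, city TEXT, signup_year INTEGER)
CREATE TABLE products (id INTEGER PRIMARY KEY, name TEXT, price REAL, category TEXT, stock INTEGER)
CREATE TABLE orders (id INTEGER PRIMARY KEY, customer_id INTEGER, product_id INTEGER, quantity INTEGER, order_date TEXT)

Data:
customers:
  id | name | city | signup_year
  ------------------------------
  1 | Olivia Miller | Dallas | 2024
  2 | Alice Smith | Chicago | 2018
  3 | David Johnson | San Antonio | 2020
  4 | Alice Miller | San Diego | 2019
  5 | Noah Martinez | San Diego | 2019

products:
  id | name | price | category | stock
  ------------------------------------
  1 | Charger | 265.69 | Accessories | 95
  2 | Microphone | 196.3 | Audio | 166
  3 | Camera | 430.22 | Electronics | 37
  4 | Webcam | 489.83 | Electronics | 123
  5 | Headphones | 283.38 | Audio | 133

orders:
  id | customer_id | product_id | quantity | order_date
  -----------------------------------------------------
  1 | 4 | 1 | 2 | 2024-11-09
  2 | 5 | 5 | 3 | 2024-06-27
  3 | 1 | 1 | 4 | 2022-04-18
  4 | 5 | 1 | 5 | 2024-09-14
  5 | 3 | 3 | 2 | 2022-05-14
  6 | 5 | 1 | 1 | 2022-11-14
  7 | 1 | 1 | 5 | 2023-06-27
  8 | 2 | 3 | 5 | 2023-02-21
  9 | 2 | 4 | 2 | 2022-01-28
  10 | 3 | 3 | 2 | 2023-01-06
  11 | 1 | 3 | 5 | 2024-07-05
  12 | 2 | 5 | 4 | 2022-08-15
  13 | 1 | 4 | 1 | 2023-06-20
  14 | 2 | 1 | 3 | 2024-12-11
SELECT id, product_id FROM orders WHERE product_id NOT IN (SELECT id FROM products WHERE category = 'Audio')

Execution result:
id | product_id
1 | 1
3 | 1
4 | 1
5 | 3
6 | 1
7 | 1
8 | 3
9 | 4
10 | 3
11 | 3
13 | 4
14 | 1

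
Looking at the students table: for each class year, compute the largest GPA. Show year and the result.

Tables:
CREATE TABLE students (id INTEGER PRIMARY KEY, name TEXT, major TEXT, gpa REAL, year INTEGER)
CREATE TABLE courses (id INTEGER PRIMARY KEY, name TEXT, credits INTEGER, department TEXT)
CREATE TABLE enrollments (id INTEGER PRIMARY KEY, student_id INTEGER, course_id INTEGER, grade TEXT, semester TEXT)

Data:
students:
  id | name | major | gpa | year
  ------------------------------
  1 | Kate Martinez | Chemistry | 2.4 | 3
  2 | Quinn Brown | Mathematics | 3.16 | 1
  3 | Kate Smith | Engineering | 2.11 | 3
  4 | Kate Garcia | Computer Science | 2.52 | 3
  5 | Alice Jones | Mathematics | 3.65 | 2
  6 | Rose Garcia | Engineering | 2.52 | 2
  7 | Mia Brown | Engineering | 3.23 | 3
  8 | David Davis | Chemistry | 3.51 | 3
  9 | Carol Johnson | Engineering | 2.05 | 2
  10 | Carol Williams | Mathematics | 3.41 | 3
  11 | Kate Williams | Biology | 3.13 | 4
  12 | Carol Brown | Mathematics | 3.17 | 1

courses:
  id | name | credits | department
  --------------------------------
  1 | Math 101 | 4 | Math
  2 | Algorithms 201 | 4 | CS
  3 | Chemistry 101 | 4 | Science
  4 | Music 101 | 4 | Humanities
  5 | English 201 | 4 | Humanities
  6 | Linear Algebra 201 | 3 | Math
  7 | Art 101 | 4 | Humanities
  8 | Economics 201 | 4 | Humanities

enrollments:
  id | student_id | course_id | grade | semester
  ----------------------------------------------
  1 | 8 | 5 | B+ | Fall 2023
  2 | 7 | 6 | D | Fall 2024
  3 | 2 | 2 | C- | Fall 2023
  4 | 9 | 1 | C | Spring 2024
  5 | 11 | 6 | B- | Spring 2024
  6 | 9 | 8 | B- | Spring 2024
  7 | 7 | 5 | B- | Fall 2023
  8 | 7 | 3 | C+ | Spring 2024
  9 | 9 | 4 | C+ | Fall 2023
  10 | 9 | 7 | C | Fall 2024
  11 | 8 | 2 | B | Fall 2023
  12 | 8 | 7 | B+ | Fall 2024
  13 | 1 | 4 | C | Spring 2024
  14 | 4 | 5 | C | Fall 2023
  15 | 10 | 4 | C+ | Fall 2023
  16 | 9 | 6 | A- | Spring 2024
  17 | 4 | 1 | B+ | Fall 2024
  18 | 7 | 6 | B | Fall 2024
SELECT year, MAX(gpa) AS max_gpa FROM students GROUP BY year

Execution result:
year | max_gpa
1 | 3.17
2 | 3.65
3 | 3.51
4 | 3.13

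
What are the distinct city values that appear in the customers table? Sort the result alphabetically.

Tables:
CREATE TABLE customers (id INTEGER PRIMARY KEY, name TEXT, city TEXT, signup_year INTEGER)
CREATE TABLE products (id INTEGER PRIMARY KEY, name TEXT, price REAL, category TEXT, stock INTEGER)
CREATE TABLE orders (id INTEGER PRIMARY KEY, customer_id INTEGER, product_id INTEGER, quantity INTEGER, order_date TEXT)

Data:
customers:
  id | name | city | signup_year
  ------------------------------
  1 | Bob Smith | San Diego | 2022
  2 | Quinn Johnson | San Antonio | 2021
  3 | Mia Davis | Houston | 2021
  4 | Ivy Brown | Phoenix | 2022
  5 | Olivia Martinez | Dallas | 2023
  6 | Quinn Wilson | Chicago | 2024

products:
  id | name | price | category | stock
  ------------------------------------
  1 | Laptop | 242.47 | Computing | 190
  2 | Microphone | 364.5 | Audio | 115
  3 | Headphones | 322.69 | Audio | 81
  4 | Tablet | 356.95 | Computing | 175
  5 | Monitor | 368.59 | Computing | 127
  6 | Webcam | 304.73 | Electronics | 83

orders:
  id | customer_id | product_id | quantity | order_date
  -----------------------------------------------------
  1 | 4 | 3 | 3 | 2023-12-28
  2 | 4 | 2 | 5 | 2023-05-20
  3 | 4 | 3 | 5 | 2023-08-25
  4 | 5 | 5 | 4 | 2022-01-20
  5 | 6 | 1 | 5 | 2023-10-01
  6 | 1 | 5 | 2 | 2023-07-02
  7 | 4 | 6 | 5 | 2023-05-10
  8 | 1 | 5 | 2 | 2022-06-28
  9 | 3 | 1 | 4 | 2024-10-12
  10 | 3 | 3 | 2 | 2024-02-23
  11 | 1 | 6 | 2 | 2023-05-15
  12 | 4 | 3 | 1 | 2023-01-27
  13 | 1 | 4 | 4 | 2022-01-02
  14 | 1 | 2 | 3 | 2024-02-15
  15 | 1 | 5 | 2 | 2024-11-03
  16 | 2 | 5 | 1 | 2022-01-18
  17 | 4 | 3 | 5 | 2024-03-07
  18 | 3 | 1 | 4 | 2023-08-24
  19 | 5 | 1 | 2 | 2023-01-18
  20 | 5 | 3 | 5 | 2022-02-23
SELECT DISTINCT city FROM customers ORDER BY city

Execution result:
city
Chicago
Dallas
Houston
Phoenix
San Antonio
San Diego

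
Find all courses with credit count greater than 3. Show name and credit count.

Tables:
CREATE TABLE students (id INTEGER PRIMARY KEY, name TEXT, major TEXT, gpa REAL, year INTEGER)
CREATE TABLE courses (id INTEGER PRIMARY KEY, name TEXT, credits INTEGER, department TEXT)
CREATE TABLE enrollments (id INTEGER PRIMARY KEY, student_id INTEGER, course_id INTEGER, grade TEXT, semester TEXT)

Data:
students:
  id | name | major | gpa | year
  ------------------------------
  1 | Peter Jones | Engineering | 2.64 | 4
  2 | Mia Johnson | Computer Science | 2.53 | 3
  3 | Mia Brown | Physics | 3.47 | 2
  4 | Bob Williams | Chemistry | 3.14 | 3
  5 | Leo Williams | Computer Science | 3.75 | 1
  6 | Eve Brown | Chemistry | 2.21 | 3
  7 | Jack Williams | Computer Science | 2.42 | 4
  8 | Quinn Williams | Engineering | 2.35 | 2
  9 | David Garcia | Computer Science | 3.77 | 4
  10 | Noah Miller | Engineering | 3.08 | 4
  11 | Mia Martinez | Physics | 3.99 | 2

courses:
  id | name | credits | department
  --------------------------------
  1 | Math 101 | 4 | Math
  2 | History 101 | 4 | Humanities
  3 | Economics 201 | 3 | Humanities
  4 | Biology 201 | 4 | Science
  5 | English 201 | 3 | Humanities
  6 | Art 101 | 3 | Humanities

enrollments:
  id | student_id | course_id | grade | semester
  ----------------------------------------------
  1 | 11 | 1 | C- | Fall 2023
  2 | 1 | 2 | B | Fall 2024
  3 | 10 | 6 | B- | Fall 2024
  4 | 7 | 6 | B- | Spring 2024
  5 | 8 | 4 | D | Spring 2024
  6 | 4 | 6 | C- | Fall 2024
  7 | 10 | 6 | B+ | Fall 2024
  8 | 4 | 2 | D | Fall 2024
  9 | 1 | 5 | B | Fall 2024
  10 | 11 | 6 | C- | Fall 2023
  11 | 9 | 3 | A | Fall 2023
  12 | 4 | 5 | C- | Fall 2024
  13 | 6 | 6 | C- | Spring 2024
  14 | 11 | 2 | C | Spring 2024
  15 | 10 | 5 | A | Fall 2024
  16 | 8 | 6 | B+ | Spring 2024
SELECT name, credits FROM courses WHERE credits > 3

Execution result:
name | credits
Math 101 | 4
History 101 | 4
Biology 201 | 4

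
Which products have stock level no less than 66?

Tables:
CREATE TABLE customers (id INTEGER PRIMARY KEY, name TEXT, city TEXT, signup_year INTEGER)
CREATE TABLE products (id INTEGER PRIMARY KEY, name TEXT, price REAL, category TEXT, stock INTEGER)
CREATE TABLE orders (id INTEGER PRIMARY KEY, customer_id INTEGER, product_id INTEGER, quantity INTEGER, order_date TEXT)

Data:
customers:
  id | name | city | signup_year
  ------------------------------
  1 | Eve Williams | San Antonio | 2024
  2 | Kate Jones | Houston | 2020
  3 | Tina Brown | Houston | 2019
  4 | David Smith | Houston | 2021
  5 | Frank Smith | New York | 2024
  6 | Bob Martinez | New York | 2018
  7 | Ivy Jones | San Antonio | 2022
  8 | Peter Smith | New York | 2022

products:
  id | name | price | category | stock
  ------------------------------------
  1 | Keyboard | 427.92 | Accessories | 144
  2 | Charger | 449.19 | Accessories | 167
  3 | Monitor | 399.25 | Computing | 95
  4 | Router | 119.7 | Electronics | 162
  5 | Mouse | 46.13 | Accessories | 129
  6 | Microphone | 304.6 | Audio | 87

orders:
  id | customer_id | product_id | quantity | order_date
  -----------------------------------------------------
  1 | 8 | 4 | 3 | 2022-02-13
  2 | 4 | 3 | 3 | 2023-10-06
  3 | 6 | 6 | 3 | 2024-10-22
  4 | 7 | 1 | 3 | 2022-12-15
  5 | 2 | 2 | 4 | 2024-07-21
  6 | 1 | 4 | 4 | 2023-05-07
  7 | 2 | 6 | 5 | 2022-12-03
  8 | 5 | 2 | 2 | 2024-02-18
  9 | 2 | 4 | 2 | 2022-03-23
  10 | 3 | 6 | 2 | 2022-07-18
SELECT name, stock FROM products WHERE stock >= 66

Execution result:
name | stock
Keyboard | 144
Charger | 167
Monitor | 95
Router | 162
Mouse | 129
Microphone | 87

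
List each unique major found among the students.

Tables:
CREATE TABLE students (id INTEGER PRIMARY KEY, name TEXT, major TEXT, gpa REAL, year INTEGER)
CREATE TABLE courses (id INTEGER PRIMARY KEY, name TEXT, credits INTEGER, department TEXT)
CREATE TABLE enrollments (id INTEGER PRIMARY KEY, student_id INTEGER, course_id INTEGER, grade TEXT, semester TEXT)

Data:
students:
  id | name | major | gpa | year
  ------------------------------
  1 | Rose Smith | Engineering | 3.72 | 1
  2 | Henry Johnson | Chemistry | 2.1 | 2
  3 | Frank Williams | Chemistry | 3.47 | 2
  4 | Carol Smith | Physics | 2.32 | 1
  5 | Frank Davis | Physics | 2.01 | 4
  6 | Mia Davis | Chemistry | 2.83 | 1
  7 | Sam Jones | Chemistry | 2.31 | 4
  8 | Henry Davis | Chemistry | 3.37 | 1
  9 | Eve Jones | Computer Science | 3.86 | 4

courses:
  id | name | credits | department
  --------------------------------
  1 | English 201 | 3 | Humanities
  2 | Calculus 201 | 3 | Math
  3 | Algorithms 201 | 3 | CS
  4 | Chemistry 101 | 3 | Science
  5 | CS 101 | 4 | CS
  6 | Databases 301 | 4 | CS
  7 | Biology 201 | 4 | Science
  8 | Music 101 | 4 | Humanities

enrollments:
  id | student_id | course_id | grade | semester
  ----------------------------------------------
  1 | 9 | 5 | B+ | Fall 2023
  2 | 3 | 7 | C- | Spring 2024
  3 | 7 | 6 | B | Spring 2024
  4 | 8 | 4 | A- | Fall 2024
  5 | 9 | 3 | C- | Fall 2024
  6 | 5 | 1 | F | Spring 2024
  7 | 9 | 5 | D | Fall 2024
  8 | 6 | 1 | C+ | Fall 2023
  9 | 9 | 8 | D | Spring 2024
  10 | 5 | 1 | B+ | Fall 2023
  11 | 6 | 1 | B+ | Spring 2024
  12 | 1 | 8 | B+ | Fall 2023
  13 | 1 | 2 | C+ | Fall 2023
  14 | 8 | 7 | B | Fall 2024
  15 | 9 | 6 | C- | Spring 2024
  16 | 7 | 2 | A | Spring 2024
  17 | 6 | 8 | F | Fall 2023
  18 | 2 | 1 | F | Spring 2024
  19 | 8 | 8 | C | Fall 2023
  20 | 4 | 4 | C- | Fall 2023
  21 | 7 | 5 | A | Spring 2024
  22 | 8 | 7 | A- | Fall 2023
SELECT DISTINCT major FROM students

Execution result:
major
Engineering
Chemistry
Physics
Computer Science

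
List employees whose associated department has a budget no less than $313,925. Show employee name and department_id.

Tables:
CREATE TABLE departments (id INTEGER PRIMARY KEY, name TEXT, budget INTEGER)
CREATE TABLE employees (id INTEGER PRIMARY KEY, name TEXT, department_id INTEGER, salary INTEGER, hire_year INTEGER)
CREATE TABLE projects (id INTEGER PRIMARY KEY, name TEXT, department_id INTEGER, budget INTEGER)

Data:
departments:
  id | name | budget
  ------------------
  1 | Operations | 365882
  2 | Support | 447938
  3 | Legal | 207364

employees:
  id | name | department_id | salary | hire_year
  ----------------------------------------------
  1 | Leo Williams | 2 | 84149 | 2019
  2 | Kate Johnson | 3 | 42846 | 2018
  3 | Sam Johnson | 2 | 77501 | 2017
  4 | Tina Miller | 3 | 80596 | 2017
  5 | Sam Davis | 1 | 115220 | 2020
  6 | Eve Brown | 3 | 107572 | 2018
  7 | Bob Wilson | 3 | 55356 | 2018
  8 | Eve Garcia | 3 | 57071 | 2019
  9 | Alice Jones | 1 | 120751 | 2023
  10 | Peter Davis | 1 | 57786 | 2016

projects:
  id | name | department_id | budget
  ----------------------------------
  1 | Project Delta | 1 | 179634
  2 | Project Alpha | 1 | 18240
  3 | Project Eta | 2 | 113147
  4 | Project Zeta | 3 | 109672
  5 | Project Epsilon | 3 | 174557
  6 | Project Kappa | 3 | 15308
SELECT name, department_id FROM employees WHERE department_id IN (SELECT id FROM departments WHERE budget >= 313925)

Execution result:
name | department_id
Leo Williams | 2
Sam Johnson | 2
Sam Davis | 1
Alice Jones | 1
Peter Davis | 1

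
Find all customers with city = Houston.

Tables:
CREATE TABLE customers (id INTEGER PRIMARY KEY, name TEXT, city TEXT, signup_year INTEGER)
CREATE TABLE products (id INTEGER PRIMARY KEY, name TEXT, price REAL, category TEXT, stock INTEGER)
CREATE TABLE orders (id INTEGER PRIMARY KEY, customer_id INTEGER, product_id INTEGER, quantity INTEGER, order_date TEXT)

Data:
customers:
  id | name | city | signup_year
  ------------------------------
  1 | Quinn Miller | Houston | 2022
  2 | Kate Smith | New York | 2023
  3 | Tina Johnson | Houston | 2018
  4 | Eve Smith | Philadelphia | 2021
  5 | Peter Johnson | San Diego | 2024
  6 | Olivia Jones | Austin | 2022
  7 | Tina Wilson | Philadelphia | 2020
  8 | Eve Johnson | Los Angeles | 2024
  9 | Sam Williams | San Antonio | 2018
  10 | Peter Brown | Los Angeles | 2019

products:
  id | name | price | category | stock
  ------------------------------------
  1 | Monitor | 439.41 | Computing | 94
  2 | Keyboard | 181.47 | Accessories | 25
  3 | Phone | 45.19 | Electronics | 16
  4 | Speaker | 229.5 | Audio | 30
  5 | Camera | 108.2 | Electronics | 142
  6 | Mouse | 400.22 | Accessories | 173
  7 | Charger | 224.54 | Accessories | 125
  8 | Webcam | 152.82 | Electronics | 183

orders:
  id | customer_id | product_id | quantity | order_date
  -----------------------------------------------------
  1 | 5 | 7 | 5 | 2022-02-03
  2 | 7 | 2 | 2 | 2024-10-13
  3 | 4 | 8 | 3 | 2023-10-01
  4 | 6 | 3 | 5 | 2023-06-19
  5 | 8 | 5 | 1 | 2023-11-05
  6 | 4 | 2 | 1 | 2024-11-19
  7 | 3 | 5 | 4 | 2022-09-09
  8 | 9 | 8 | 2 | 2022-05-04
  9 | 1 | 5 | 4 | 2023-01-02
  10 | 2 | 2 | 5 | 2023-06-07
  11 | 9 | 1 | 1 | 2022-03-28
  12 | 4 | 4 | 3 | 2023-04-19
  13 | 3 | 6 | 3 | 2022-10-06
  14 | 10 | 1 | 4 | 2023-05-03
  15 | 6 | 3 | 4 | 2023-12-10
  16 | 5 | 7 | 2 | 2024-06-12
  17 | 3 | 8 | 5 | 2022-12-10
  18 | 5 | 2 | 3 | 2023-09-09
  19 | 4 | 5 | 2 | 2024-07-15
SELECT name, city FROM customers WHERE city = 'Houston'

Execution result:
name | city
Quinn Miller | Houston
Tina Johnson | Houston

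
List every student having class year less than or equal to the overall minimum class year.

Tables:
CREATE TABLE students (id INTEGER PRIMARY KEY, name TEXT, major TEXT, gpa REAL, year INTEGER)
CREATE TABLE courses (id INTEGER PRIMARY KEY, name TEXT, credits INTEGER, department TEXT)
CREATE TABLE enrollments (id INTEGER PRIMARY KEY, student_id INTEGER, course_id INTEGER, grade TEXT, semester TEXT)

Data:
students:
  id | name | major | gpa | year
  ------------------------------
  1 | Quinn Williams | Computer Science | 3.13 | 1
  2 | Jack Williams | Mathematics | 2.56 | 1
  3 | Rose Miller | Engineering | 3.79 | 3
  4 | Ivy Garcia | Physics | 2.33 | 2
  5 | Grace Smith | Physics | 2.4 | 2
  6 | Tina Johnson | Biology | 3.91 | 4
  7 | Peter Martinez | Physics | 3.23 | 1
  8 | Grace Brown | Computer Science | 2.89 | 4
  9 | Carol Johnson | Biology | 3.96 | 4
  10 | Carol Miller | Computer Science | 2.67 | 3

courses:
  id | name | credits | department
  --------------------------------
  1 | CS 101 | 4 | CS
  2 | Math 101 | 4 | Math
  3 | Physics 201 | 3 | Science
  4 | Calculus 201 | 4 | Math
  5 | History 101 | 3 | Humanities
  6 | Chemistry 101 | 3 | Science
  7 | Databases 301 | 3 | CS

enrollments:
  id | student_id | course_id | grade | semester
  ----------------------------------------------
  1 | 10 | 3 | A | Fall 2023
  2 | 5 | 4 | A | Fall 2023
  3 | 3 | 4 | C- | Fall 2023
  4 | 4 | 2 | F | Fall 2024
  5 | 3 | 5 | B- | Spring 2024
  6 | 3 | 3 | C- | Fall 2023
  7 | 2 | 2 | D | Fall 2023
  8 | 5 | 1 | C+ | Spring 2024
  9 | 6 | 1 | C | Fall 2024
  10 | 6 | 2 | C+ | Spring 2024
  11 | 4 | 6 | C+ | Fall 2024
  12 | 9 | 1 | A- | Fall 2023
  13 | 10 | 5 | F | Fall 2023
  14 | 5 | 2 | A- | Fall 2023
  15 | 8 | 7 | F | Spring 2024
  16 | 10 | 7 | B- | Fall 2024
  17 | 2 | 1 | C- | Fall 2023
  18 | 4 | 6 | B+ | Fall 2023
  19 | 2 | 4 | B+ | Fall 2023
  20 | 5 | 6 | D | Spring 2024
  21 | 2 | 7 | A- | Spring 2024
SELECT name, year FROM students WHERE year <= (SELECT MIN(year) FROM students)

Execution result:
name | year
Quinn Williams | 1
Jack Williams | 1
Peter Martinez | 1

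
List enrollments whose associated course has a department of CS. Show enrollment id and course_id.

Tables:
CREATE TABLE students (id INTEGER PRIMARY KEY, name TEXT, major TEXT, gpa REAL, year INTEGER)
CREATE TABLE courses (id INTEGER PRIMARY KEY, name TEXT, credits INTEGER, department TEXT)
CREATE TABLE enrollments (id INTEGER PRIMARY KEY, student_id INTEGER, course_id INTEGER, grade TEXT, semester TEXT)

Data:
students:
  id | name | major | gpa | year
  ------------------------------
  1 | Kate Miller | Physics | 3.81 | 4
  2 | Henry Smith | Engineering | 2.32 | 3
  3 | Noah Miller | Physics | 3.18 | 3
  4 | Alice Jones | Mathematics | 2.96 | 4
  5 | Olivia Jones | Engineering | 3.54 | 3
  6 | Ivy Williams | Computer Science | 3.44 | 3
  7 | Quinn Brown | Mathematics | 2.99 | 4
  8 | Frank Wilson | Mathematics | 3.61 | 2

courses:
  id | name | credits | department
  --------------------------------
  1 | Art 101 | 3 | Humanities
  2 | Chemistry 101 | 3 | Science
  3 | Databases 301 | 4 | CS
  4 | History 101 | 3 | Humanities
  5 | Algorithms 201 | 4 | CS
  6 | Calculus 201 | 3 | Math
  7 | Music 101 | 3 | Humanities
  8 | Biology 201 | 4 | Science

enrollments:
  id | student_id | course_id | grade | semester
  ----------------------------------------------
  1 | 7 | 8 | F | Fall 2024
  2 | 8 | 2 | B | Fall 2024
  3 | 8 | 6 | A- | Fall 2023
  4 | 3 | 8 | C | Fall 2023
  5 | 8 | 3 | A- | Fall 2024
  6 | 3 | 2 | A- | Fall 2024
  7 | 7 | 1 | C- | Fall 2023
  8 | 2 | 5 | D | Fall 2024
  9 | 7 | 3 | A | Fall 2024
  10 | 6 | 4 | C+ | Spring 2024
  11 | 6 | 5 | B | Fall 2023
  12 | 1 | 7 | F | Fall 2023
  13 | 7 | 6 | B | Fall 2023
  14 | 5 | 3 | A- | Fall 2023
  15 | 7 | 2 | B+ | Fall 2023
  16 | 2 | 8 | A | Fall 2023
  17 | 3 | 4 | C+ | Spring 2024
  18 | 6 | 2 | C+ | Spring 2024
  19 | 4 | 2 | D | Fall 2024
SELECT id, course_id FROM enrollments WHERE course_id IN (SELECT id FROM courses WHERE department = 'CS')

Execution result:
id | course_id
5 | 3
8 | 5
9 | 3
11 | 5
14 | 3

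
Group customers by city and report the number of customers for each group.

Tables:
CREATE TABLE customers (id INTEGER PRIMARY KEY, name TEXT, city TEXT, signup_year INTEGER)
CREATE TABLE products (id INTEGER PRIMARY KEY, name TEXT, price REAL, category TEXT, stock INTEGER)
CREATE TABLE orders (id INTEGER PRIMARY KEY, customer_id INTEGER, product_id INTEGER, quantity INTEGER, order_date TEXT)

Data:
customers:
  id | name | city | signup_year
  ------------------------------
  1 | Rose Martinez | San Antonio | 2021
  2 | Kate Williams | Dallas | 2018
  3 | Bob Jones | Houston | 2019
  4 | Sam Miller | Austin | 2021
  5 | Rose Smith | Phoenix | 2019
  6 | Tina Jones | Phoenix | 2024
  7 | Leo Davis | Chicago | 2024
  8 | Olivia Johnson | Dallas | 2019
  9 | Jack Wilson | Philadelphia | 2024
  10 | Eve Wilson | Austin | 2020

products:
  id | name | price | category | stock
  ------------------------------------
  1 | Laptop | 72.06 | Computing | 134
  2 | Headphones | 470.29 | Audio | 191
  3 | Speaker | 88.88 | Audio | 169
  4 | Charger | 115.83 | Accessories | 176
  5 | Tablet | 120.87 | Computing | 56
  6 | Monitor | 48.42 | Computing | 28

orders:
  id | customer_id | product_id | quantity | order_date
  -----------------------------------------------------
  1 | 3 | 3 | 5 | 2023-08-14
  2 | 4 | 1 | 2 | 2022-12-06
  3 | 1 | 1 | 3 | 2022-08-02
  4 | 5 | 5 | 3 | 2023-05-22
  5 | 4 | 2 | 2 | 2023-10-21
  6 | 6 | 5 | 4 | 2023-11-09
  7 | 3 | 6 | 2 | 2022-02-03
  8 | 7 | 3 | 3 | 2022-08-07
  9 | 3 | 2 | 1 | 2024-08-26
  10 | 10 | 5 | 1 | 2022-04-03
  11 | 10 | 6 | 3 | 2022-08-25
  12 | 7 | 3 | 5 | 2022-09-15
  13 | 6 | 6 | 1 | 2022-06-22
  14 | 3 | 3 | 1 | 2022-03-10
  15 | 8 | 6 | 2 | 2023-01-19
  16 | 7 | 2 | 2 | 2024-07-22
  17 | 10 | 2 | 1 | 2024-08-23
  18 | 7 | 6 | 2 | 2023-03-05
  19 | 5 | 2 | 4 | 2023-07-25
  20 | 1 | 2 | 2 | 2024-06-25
SELECT city, COUNT(*) AS n FROM customers GROUP BY city

Execution result:
city | n
Austin | 2
Chicago | 1
Dallas | 2
Houston | 1
Philadelphia | 1
Phoenix | 2
San Antonio | 1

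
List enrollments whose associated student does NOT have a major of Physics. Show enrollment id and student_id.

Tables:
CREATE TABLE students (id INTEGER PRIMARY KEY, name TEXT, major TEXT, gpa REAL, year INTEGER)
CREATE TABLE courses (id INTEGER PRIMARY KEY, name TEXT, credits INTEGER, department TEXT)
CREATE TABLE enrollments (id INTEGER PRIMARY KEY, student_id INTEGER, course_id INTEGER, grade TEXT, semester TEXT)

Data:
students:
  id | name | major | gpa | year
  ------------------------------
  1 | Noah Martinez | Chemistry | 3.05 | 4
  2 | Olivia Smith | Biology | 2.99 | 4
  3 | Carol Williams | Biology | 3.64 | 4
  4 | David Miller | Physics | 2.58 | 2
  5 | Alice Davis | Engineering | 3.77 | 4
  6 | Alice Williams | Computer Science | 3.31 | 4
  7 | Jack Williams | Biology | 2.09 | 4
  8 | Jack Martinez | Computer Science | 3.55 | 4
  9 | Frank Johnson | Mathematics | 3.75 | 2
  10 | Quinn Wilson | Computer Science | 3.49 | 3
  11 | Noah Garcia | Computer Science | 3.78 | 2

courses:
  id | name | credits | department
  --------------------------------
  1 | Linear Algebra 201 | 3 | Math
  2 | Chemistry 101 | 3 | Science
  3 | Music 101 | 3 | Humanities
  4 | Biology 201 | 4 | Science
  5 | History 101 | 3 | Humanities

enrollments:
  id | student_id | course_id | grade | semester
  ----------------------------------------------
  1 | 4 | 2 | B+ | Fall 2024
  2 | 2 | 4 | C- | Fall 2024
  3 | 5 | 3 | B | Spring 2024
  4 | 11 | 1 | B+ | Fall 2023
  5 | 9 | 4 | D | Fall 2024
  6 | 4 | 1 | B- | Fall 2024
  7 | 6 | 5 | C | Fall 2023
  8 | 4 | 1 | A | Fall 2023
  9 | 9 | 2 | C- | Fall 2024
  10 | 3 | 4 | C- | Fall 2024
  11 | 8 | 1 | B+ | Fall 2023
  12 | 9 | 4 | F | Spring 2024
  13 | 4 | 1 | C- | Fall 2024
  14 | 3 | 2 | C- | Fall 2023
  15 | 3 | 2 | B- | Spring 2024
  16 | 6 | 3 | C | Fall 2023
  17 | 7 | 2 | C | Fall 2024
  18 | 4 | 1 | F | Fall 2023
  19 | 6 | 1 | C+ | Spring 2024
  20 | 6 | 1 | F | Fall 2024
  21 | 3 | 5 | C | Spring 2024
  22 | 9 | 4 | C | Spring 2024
SELECT id, student_id FROM enrollments WHERE student_id NOT IN (SELECT id FROM students WHERE major = 'Physics')

Execution result:
id | student_id
2 | 2
3 | 5
4 | 11
5 | 9
7 | 6
9 | 9
10 | 3
11 | 8
12 | 9
14 | 3
15 | 3
16 | 6
17 | 7
19 | 6
20 | 6
21 | 3
22 | 9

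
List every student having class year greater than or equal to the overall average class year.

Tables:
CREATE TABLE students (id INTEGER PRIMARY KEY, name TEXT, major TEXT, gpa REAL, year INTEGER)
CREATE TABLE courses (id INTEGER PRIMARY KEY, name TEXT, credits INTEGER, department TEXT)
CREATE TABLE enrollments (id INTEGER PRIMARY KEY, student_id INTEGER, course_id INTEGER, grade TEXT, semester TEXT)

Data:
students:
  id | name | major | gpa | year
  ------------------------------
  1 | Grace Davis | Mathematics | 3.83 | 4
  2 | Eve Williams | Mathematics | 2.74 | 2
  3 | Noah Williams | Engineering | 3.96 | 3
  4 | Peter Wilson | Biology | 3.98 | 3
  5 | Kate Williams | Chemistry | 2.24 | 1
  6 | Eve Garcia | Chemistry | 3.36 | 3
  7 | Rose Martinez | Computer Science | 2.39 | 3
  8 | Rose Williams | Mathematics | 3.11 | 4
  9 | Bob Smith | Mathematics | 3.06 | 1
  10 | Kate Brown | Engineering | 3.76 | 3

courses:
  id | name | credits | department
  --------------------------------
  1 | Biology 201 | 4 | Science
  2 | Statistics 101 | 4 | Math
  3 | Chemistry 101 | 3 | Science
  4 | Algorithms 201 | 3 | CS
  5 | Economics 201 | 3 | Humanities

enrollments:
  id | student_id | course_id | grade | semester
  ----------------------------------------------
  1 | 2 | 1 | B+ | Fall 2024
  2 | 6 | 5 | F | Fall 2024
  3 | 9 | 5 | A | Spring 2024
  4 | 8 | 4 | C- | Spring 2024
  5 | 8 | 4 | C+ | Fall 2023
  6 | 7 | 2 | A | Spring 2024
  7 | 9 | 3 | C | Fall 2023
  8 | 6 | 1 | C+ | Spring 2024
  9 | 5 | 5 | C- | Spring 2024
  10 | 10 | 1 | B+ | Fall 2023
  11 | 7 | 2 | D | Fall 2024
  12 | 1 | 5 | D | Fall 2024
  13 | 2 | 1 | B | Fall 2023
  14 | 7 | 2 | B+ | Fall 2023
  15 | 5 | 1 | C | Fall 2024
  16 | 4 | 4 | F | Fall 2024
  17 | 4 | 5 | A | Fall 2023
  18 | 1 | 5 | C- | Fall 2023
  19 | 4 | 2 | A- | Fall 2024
SELECT name, year FROM students WHERE year >= (SELECT AVG(year) FROM students)

Execution result:
name | year
Grace Davis | 4
Noah Williams | 3
Peter Wilson | 3
Eve Garcia | 3
Rose Martinez | 3
Rose Williams | 4
Kate Brown | 3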